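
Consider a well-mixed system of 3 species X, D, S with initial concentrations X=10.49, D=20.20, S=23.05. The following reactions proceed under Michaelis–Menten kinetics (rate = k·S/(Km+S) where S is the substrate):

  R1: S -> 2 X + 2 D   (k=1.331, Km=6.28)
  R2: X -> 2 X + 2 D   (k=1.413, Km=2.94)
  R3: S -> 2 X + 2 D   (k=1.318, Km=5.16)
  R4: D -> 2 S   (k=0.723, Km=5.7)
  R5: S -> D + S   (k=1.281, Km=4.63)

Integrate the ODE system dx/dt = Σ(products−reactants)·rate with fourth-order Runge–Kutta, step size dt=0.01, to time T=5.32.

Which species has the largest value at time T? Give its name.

RK4 with dt=0.01: 532 steps to T=5.32. Trajectory (selected grid times):
t=0.00: X=10.49 D=20.20 S=23.05
t=0.59: X=13.66 D=24.33 S=22.48
t=1.18: X=16.84 D=28.49 S=21.94
t=1.77: X=20.04 D=32.66 S=21.42
t=2.36: X=23.23 D=36.84 S=20.92
t=2.96: X=26.48 D=41.10 S=20.43
t=3.55: X=29.67 D=45.28 S=19.97
t=4.14: X=32.86 D=49.46 S=19.52
t=4.73: X=36.04 D=53.64 S=19.08
t=5.32: X=39.21 D=57.80 S=18.65
At T=5.32: X=39.21 D=57.80 S=18.65; the largest is D.

Dominant species at T: D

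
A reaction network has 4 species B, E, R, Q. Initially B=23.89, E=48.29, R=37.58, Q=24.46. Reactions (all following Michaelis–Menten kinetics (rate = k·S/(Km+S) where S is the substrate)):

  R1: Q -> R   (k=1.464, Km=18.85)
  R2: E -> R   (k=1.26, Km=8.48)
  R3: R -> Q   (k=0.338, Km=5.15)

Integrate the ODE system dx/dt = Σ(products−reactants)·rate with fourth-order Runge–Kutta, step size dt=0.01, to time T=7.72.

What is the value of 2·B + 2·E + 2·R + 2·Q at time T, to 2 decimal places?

Check how each reaction changes W = 2·B + 2·E + 2·R + 2·Q (weight of products minus weight of reactants):
R1: Q -> R: (2·1) − (2·1) = 2 − 2 = 0
R2: E -> R: (2·1) − (2·1) = 2 − 2 = 0
R3: R -> Q: (2·1) − (2·1) = 2 − 2 = 0
Every reaction leaves W unchanged, so W is conserved and no simulation is needed: W(T) = W(0) = 2·23.89 + 2·48.29 + 2·37.58 + 2·24.46 = 268.44

Value at T = 268.44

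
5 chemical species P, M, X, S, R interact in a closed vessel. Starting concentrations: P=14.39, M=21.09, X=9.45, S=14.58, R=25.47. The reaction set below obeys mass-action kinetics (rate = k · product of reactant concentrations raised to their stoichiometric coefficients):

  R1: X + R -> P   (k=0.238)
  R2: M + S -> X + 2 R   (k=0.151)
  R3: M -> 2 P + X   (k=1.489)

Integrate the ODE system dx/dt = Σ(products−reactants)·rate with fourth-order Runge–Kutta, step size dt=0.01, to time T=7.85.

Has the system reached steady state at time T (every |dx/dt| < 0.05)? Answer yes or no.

Steady state at T: yes

RK4 with dt=0.01: 785 steps to T=7.85. Trajectory (selected grid times):
t=0.00: P=14.39 M=21.09 X=9.45 S=14.58 R=25.47
t=0.87: P=60.33 M=2.09 X=2.12 S=5.39 R=17.52
t=1.74: P=66.22 M=0.30 X=0.40 S=4.78 R=15.22
t=2.62: P=67.15 M=0.04 X=0.07 S=4.70 R=14.80
t=3.49: P=67.29 M=0.01 X=0.01 S=4.69 R=14.73
t=4.36: P=67.32 M=0.00 X=0.00 S=4.69 R=14.72
t=5.23: P=67.32 M=0.00 X=0.00 S=4.69 R=14.72
t=6.11: P=67.32 M=0.00 X=0.00 S=4.68 R=14.72
t=6.98: P=67.32 M=0.00 X=0.00 S=4.68 R=14.72
t=7.85: P=67.32 M=0.00 X=0.00 S=4.68 R=14.72
Rates at T: R1=0.0000, R2=0.0000, R3=0.0000
dx/dt at T (Σ net stoichiometry × rate): P=+0.0000, M=-0.0000, X=-0.0000, S=-0.0000, R=-0.0000
Largest |dx/dt| is |+0.0000| (P) < 0.05 → steady.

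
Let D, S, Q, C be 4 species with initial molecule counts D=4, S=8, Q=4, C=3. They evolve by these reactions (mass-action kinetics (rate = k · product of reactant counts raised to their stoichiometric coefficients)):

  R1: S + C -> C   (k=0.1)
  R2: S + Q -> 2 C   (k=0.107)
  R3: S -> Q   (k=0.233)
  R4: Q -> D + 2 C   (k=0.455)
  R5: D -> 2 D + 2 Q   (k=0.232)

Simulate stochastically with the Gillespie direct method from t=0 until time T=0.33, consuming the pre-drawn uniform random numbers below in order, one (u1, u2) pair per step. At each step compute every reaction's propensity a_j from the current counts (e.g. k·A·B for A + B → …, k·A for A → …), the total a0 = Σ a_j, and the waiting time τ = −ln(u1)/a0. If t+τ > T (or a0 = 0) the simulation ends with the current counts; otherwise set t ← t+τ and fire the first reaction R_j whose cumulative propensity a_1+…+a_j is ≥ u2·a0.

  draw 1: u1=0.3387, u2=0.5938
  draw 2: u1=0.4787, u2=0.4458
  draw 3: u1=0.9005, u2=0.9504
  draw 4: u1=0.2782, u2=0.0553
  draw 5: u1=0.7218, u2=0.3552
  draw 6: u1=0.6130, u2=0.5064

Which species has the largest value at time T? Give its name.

t=0.000: D=4 S=8 Q=4 C=3
Draw 1: a1=2.400, a2=3.424, a3=1.864, a4=1.820, a5=0.928, a0=10.436; τ=−ln(0.3387)/10.436=0.104 → t=0.104; u2·a0=0.5938·10.436=6.197; a1+a2=5.824 < 6.197 ≤ a1+…+a3=7.688 → R3 fires; D=4 S=7 Q=5 C=3
Draw 2: a1=2.100, a2=3.745, a3=1.631, a4=2.275, a5=0.928, a0=10.679; τ=−ln(0.4787)/10.679=0.069 → t=0.173; u2·a0=0.4458·10.679=4.761; a1=2.100 < 4.761 ≤ a1+a2=5.845 → R2 fires; D=4 S=6 Q=4 C=5
Draw 3: a1=3.000, a2=2.568, a3=1.398, a4=1.820, a5=0.928, a0=9.714; τ=−ln(0.9005)/9.714=0.011 → t=0.184; u2·a0=0.9504·9.714=9.232; a1+…+a4=8.786 < 9.232 ≤ a1+…+a5=9.714 → R5 fires; D=5 S=6 Q=6 C=5
Draw 4: a1=3.000, a2=3.852, a3=1.398, a4=2.730, a5=1.160, a0=12.140; τ=−ln(0.2782)/12.140=0.105 → t=0.289; u2·a0=0.0553·12.140=0.671 ≤ a1=3.000 → R1 fires; D=5 S=5 Q=6 C=5
Draw 5: a1=2.500, a2=3.210, a3=1.165, a4=2.730, a5=1.160, a0=10.765; τ=−ln(0.7218)/10.765=0.030 → t=0.319; u2·a0=0.3552·10.765=3.824; a1=2.500 < 3.824 ≤ a1+a2=5.710 → R2 fires; D=5 S=4 Q=5 C=7
Draw 6: a1=2.800, a2=2.140, a3=0.932, a4=2.275, a5=1.160, a0=9.307; τ=−ln(0.6130)/9.307=0.053 → t=0.372 > T=0.33: stop.
At T=0.33: D=5 S=4 Q=5 C=7; the largest is C.

Dominant species at T: C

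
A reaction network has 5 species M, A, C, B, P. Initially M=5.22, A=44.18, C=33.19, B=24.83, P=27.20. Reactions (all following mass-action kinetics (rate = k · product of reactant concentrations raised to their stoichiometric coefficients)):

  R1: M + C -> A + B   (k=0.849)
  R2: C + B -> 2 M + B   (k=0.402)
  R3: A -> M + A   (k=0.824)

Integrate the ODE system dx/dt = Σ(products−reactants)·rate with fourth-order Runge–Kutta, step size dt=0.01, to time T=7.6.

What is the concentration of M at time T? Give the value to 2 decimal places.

M at T = 402.22

RK4 with dt=0.01: 760 steps to T=7.6. Trajectory (selected grid times):
t=0.00: M=5.22 A=44.18 C=33.19 B=24.83 P=27.20
t=0.84: M=63.02 A=60.89 C=0.00 B=41.54 P=27.20
t=1.69: M=105.67 A=60.89 C=0.00 B=41.54 P=27.20
t=2.53: M=147.82 A=60.89 C=0.00 B=41.54 P=27.20
t=3.38: M=190.47 A=60.89 C=0.00 B=41.54 P=27.20
t=4.22: M=232.62 A=60.89 C=0.00 B=41.54 P=27.20
t=5.07: M=275.27 A=60.89 C=0.00 B=41.54 P=27.20
t=5.91: M=317.42 A=60.89 C=0.00 B=41.54 P=27.20
t=6.76: M=360.07 A=60.89 C=0.00 B=41.54 P=27.20
t=7.60: M=402.22 A=60.89 C=0.00 B=41.54 P=27.20
Read off M at T=7.6: 402.22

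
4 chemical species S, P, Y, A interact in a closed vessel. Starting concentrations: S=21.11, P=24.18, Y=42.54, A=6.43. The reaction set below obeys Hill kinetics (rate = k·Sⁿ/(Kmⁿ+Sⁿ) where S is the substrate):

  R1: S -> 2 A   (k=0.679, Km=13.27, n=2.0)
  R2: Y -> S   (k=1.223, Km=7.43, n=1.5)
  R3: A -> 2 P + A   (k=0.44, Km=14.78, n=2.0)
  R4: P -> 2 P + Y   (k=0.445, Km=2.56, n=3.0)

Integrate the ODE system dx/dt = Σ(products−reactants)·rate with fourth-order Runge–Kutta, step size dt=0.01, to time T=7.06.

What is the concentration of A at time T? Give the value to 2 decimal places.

A at T = 13.66

RK4 with dt=0.01: 706 steps to T=7.06. Trajectory (selected grid times):
t=0.00: S=21.11 P=24.18 Y=42.54 A=6.43
t=0.78: S=21.62 P=24.65 Y=42.00 A=7.19
t=1.57: S=22.12 P=25.14 Y=41.45 A=7.98
t=2.35: S=22.62 P=25.66 Y=40.91 A=8.76
t=3.14: S=23.11 P=26.20 Y=40.37 A=9.56
t=3.92: S=23.60 P=26.76 Y=39.83 A=10.37
t=4.71: S=24.08 P=27.35 Y=39.29 A=11.18
t=5.49: S=24.55 P=27.96 Y=38.75 A=12.00
t=6.28: S=25.03 P=28.60 Y=38.21 A=12.83
t=7.06: S=25.49 P=29.25 Y=37.68 A=13.66
Read off A at T=7.06: 13.66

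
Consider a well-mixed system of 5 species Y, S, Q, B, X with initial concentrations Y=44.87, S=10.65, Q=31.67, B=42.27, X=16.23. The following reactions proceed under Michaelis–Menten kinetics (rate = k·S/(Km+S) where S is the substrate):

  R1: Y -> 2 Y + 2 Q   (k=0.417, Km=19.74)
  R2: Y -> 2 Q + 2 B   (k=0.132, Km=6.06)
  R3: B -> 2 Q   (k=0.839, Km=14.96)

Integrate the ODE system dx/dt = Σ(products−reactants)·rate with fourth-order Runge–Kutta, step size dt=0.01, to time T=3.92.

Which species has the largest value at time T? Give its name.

RK4 with dt=0.01: 392 steps to T=3.92. Trajectory (selected grid times):
t=0.00: Y=44.87 S=10.65 Q=31.67 B=42.27 X=16.23
t=0.44: Y=44.95 S=10.65 Q=32.57 B=42.10 X=16.23
t=0.87: Y=45.02 S=10.65 Q=33.45 B=41.93 X=16.23
t=1.31: Y=45.10 S=10.65 Q=34.36 B=41.76 X=16.23
t=1.74: Y=45.17 S=10.65 Q=35.24 B=41.60 X=16.23
t=2.18: Y=45.25 S=10.65 Q=36.14 B=41.43 X=16.23
t=2.61: Y=45.32 S=10.65 Q=37.02 B=41.27 X=16.23
t=3.05: Y=45.40 S=10.65 Q=37.92 B=41.10 X=16.23
t=3.48: Y=45.47 S=10.65 Q=38.79 B=40.93 X=16.23
t=3.92: Y=45.55 S=10.65 Q=39.69 B=40.76 X=16.23
At T=3.92: Y=45.55 S=10.65 Q=39.69 B=40.76 X=16.23; the largest is Y.

Dominant species at T: Y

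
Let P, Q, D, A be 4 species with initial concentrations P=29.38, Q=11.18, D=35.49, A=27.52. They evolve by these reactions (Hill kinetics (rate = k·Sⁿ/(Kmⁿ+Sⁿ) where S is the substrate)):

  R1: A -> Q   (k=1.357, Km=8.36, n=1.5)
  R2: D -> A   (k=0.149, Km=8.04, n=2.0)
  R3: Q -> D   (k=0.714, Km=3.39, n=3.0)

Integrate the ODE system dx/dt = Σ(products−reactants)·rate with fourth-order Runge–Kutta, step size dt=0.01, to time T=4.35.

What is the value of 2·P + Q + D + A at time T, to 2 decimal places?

Check how each reaction changes W = 2·P + Q + D + A (weight of products minus weight of reactants):
R1: A -> Q: (1·1) − (1·1) = 1 − 1 = 0
R2: D -> A: (1·1) − (1·1) = 1 − 1 = 0
R3: Q -> D: (1·1) − (1·1) = 1 − 1 = 0
Every reaction leaves W unchanged, so W is conserved and no simulation is needed: W(T) = W(0) = 2·29.38 + 11.18 + 35.49 + 27.52 = 132.95

Value at T = 132.95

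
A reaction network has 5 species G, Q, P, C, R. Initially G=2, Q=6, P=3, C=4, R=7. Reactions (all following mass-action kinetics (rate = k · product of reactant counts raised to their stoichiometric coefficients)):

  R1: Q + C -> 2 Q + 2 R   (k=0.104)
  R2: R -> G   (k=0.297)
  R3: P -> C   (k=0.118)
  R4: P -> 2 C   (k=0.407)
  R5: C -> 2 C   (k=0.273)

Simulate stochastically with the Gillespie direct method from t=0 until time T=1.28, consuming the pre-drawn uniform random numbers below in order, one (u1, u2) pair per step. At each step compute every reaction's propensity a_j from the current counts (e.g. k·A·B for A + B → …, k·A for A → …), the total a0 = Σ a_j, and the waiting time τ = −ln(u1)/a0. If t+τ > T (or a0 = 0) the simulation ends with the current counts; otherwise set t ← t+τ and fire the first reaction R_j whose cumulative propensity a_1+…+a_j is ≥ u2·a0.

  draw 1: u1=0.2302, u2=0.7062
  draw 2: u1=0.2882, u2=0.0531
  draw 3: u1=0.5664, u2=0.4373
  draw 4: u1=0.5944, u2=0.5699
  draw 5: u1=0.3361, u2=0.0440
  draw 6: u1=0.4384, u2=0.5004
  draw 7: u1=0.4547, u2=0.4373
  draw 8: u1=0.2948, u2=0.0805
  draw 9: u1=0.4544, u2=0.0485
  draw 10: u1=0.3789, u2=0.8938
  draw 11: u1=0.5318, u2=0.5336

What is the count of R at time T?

R at T = 11

t=0.000: G=2 Q=6 P=3 C=4 R=7
Draw 1: a1=2.496, a2=2.079, a3=0.354, a4=1.221, a5=1.092, a0=7.242; τ=−ln(0.2302)/7.242=0.203 → t=0.203; u2·a0=0.7062·7.242=5.114; a1+…+a3=4.929 < 5.114 ≤ a1+…+a4=6.150 → R4 fires; G=2 Q=6 P=2 C=6 R=7
Draw 2: a1=3.744, a2=2.079, a3=0.236, a4=0.814, a5=1.638, a0=8.511; τ=−ln(0.2882)/8.511=0.146 → t=0.349; u2·a0=0.0531·8.511=0.452 ≤ a1=3.744 → R1 fires; G=2 Q=7 P=2 C=5 R=9
Draw 3: a1=3.640, a2=2.673, a3=0.236, a4=0.814, a5=1.365, a0=8.728; τ=−ln(0.5664)/8.728=0.065 → t=0.414; u2·a0=0.4373·8.728=3.817; a1=3.640 < 3.817 ≤ a1+a2=6.313 → R2 fires; G=3 Q=7 P=2 C=5 R=8
Draw 4: a1=3.640, a2=2.376, a3=0.236, a4=0.814, a5=1.365, a0=8.431; τ=−ln(0.5944)/8.431=0.062 → t=0.476; u2·a0=0.5699·8.431=4.805; a1=3.640 < 4.805 ≤ a1+a2=6.016 → R2 fires; G=4 Q=7 P=2 C=5 R=7
Draw 5: a1=3.640, a2=2.079, a3=0.236, a4=0.814, a5=1.365, a0=8.134; τ=−ln(0.3361)/8.134=0.134 → t=0.610; u2·a0=0.0440·8.134=0.358 ≤ a1=3.640 → R1 fires; G=4 Q=8 P=2 C=4 R=9
Draw 6: a1=3.328, a2=2.673, a3=0.236, a4=0.814, a5=1.092, a0=8.143; τ=−ln(0.4384)/8.143=0.101 → t=0.711; u2·a0=0.5004·8.143=4.075; a1=3.328 < 4.075 ≤ a1+a2=6.001 → R2 fires; G=5 Q=8 P=2 C=4 R=8
Draw 7: a1=3.328, a2=2.376, a3=0.236, a4=0.814, a5=1.092, a0=7.846; τ=−ln(0.4547)/7.846=0.100 → t=0.812; u2·a0=0.4373·7.846=3.431; a1=3.328 < 3.431 ≤ a1+a2=5.704 → R2 fires; G=6 Q=8 P=2 C=4 R=7
Draw 8: a1=3.328, a2=2.079, a3=0.236, a4=0.814, a5=1.092, a0=7.549; τ=−ln(0.2948)/7.549=0.162 → t=0.973; u2·a0=0.0805·7.549=0.608 ≤ a1=3.328 → R1 fires; G=6 Q=9 P=2 C=3 R=9
Draw 9: a1=2.808, a2=2.673, a3=0.236, a4=0.814, a5=0.819, a0=7.350; τ=−ln(0.4544)/7.350=0.107 → t=1.081; u2·a0=0.0485·7.350=0.356 ≤ a1=2.808 → R1 fires; G=6 Q=10 P=2 C=2 R=11
Draw 10: a1=2.080, a2=3.267, a3=0.236, a4=0.814, a5=0.546, a0=6.943; τ=−ln(0.3789)/6.943=0.140 → t=1.220; u2·a0=0.8938·6.943=6.206; a1+…+a3=5.583 < 6.206 ≤ a1+…+a4=6.397 → R4 fires; G=6 Q=10 P=1 C=4 R=11
Draw 11: a1=4.160, a2=3.267, a3=0.118, a4=0.407, a5=1.092, a0=9.044; τ=−ln(0.5318)/9.044=0.070 → t=1.290 > T=1.28: stop.
Read off R at T=1.28: 11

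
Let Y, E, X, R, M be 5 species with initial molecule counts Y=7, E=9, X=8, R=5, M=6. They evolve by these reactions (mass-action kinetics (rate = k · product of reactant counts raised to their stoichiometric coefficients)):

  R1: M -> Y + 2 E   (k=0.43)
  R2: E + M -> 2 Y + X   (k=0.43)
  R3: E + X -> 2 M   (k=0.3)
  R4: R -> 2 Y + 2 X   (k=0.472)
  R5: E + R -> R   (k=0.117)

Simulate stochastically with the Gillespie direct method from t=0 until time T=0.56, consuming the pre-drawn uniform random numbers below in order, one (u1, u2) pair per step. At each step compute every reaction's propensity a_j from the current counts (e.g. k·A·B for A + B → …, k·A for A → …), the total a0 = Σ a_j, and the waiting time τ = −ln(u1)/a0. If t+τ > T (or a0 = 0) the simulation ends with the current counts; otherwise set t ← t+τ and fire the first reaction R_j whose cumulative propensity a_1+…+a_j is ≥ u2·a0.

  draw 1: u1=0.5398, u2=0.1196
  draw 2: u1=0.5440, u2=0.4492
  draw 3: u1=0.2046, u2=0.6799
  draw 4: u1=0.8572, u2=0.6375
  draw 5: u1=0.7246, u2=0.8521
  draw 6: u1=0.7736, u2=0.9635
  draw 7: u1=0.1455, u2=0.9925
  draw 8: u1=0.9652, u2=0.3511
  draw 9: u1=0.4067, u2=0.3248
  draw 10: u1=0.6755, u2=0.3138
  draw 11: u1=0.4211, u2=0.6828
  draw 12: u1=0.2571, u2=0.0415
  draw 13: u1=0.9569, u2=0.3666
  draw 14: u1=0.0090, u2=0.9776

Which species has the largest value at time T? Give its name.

t=0.000: Y=7 E=9 X=8 R=5 M=6
Draw 1: a1=2.580, a2=23.220, a3=21.600, a4=2.360, a5=5.265, a0=55.025; τ=−ln(0.5398)/55.025=0.011 → t=0.011; u2·a0=0.1196·55.025=6.581; a1=2.580 < 6.581 ≤ a1+a2=25.800 → R2 fires; Y=9 E=8 X=9 R=5 M=5
Draw 2: a1=2.150, a2=17.200, a3=21.600, a4=2.360, a5=4.680, a0=47.990; τ=−ln(0.5440)/47.990=0.013 → t=0.024; u2·a0=0.4492·47.990=21.557; a1+a2=19.350 < 21.557 ≤ a1+…+a3=40.950 → R3 fires; Y=9 E=7 X=8 R=5 M=7
Draw 3: a1=3.010, a2=21.070, a3=16.800, a4=2.360, a5=4.095, a0=47.335; τ=−ln(0.2046)/47.335=0.034 → t=0.057; u2·a0=0.6799·47.335=32.183; a1+a2=24.080 < 32.183 ≤ a1+…+a3=40.880 → R3 fires; Y=9 E=6 X=7 R=5 M=9
Draw 4: a1=3.870, a2=23.220, a3=12.600, a4=2.360, a5=3.510, a0=45.560; τ=−ln(0.8572)/45.560=0.003 → t=0.061; u2·a0=0.6375·45.560=29.044; a1+a2=27.090 < 29.044 ≤ a1+…+a3=39.690 → R3 fires; Y=9 E=5 X=6 R=5 M=11
Draw 5: a1=4.730, a2=23.650, a3=9.000, a4=2.360, a5=2.925, a0=42.665; τ=−ln(0.7246)/42.665=0.008 → t=0.068; u2·a0=0.8521·42.665=36.355; a1+a2=28.380 < 36.355 ≤ a1+…+a3=37.380 → R3 fires; Y=9 E=4 X=5 R=5 M=13
Draw 6: a1=5.590, a2=22.360, a3=6.000, a4=2.360, a5=2.340, a0=38.650; τ=−ln(0.7736)/38.650=0.007 → t=0.075; u2·a0=0.9635·38.650=37.239; a1+…+a4=36.310 < 37.239 ≤ a1+…+a5=38.650 → R5 fires; Y=9 E=3 X=5 R=5 M=13
Draw 7: a1=5.590, a2=16.770, a3=4.500, a4=2.360, a5=1.755, a0=30.975; τ=−ln(0.1455)/30.975=0.062 → t=0.137; u2·a0=0.9925·30.975=30.743; a1+…+a4=29.220 < 30.743 ≤ a1+…+a5=30.975 → R5 fires; Y=9 E=2 X=5 R=5 M=13
Draw 8: a1=5.590, a2=11.180, a3=3.000, a4=2.360, a5=1.170, a0=23.300; τ=−ln(0.9652)/23.300=0.002 → t=0.139; u2·a0=0.3511·23.300=8.181; a1=5.590 < 8.181 ≤ a1+a2=16.770 → R2 fires; Y=11 E=1 X=6 R=5 M=12
Draw 9: a1=5.160, a2=5.160, a3=1.800, a4=2.360, a5=0.585, a0=15.065; τ=−ln(0.4067)/15.065=0.060 → t=0.198; u2·a0=0.3248·15.065=4.893 ≤ a1=5.160 → R1 fires; Y=12 E=3 X=6 R=5 M=11
Draw 10: a1=4.730, a2=14.190, a3=5.400, a4=2.360, a5=1.755, a0=28.435; τ=−ln(0.6755)/28.435=0.014 → t=0.212; u2·a0=0.3138·28.435=8.923; a1=4.730 < 8.923 ≤ a1+a2=18.920 → R2 fires; Y=14 E=2 X=7 R=5 M=10
Draw 11: a1=4.300, a2=8.600, a3=4.200, a4=2.360, a5=1.170, a0=20.630; τ=−ln(0.4211)/20.630=0.042 → t=0.254; u2·a0=0.6828·20.630=14.086; a1+a2=12.900 < 14.086 ≤ a1+…+a3=17.100 → R3 fires; Y=14 E=1 X=6 R=5 M=12
Draw 12: a1=5.160, a2=5.160, a3=1.800, a4=2.360, a5=0.585, a0=15.065; τ=−ln(0.2571)/15.065=0.090 → t=0.344; u2·a0=0.0415·15.065=0.625 ≤ a1=5.160 → R1 fires; Y=15 E=3 X=6 R=5 M=11
Draw 13: a1=4.730, a2=14.190, a3=5.400, a4=2.360, a5=1.755, a0=28.435; τ=−ln(0.9569)/28.435=0.002 → t=0.346; u2·a0=0.3666·28.435=10.424; a1=4.730 < 10.424 ≤ a1+a2=18.920 → R2 fires; Y=17 E=2 X=7 R=5 M=10
Draw 14: a1=4.300, a2=8.600, a3=4.200, a4=2.360, a5=1.170, a0=20.630; τ=−ln(0.0090)/20.630=0.228 → t=0.574 > T=0.56: stop.
At T=0.56: Y=17 E=2 X=7 R=5 M=10; the largest is Y.

Dominant species at T: Y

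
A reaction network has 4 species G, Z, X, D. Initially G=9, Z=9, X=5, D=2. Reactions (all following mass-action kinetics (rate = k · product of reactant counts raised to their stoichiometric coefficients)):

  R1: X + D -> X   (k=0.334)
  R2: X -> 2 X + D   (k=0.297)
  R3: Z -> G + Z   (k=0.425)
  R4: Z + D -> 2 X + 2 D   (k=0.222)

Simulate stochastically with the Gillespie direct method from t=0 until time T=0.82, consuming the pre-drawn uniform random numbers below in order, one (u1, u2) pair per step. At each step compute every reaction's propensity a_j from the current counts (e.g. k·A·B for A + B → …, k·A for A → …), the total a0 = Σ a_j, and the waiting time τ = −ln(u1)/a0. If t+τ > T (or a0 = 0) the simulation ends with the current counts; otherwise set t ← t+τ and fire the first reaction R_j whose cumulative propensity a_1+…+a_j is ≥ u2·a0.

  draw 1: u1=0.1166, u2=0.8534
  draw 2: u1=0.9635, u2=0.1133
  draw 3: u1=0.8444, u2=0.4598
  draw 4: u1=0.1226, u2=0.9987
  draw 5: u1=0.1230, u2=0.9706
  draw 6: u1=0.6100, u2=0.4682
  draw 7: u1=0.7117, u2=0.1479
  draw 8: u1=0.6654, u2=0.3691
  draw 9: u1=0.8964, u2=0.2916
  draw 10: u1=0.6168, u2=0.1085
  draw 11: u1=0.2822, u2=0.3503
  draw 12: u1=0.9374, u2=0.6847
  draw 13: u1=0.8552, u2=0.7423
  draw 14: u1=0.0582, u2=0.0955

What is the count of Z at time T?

t=0.000: G=9 Z=9 X=5 D=2
Draw 1: a1=3.340, a2=1.485, a3=3.825, a4=3.996, a0=12.646; τ=−ln(0.1166)/12.646=0.170 → t=0.170; u2·a0=0.8534·12.646=10.792; a1+…+a3=8.650 < 10.792 ≤ a1+…+a4=12.646 → R4 fires; G=9 Z=8 X=7 D=3
Draw 2: a1=7.014, a2=2.079, a3=3.400, a4=5.328, a0=17.821; τ=−ln(0.9635)/17.821=0.002 → t=0.172; u2·a0=0.1133·17.821=2.019 ≤ a1=7.014 → R1 fires; G=9 Z=8 X=7 D=2
Draw 3: a1=4.676, a2=2.079, a3=3.400, a4=3.552, a0=13.707; τ=−ln(0.8444)/13.707=0.012 → t=0.184; u2·a0=0.4598·13.707=6.302; a1=4.676 < 6.302 ≤ a1+a2=6.755 → R2 fires; G=9 Z=8 X=8 D=3
Draw 4: a1=8.016, a2=2.376, a3=3.400, a4=5.328, a0=19.120; τ=−ln(0.1226)/19.120=0.110 → t=0.294; u2·a0=0.9987·19.120=19.095; a1+…+a3=13.792 < 19.095 ≤ a1+…+a4=19.120 → R4 fires; G=9 Z=7 X=10 D=4
Draw 5: a1=13.360, a2=2.970, a3=2.975, a4=6.216, a0=25.521; τ=−ln(0.1230)/25.521=0.082 → t=0.376; u2·a0=0.9706·25.521=24.771; a1+…+a3=19.305 < 24.771 ≤ a1+…+a4=25.521 → R4 fires; G=9 Z=6 X=12 D=5
Draw 6: a1=20.040, a2=3.564, a3=2.550, a4=6.660, a0=32.814; τ=−ln(0.6100)/32.814=0.015 → t=0.391; u2·a0=0.4682·32.814=15.364 ≤ a1=20.040 → R1 fires; G=9 Z=6 X=12 D=4
Draw 7: a1=16.032, a2=3.564, a3=2.550, a4=5.328, a0=27.474; τ=−ln(0.7117)/27.474=0.012 → t=0.404; u2·a0=0.1479·27.474=4.063 ≤ a1=16.032 → R1 fires; G=9 Z=6 X=12 D=3
Draw 8: a1=12.024, a2=3.564, a3=2.550, a4=3.996, a0=22.134; τ=−ln(0.6654)/22.134=0.018 → t=0.422; u2·a0=0.3691·22.134=8.170 ≤ a1=12.024 → R1 fires; G=9 Z=6 X=12 D=2
Draw 9: a1=8.016, a2=3.564, a3=2.550, a4=2.664, a0=16.794; τ=−ln(0.8964)/16.794=0.007 → t=0.429; u2·a0=0.2916·16.794=4.897 ≤ a1=8.016 → R1 fires; G=9 Z=6 X=12 D=1
Draw 10: a1=4.008, a2=3.564, a3=2.550, a4=1.332, a0=11.454; τ=−ln(0.6168)/11.454=0.042 → t=0.471; u2·a0=0.1085·11.454=1.243 ≤ a1=4.008 → R1 fires; G=9 Z=6 X=12 D=0
Draw 11: a1=0.000, a2=3.564, a3=2.550, a4=0.000, a0=6.114; τ=−ln(0.2822)/6.114=0.207 → t=0.678; u2·a0=0.3503·6.114=2.142; a1=0.000 < 2.142 ≤ a1+a2=3.564 → R2 fires; G=9 Z=6 X=13 D=1
Draw 12: a1=4.342, a2=3.861, a3=2.550, a4=1.332, a0=12.085; τ=−ln(0.9374)/12.085=0.005 → t=0.683; u2·a0=0.6847·12.085=8.275; a1+a2=8.203 < 8.275 ≤ a1+…+a3=10.753 → R3 fires; G=10 Z=6 X=13 D=1
Draw 13: a1=4.342, a2=3.861, a3=2.550, a4=1.332, a0=12.085; τ=−ln(0.8552)/12.085=0.013 → t=0.696; u2·a0=0.7423·12.085=8.971; a1+a2=8.203 < 8.971 ≤ a1+…+a3=10.753 → R3 fires; G=11 Z=6 X=13 D=1
Draw 14: a1=4.342, a2=3.861, a3=2.550, a4=1.332, a0=12.085; τ=−ln(0.0582)/12.085=0.235 → t=0.931 > T=0.82: stop.
Read off Z at T=0.82: 6

Z at T = 6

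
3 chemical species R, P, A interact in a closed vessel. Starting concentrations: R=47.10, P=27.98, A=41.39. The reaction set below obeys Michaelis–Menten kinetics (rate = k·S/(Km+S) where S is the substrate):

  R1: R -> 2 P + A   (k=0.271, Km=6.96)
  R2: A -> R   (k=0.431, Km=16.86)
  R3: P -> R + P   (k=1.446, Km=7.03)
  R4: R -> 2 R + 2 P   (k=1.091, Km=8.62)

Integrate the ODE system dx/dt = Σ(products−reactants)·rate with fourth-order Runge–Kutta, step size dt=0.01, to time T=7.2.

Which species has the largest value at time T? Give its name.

Dominant species at T: R

RK4 with dt=0.01: 720 steps to T=7.2. Trajectory (selected grid times):
t=0.00: R=47.10 P=27.98 A=41.39
t=0.80: R=48.83 P=29.84 A=41.33
t=1.60: R=50.57 P=31.71 A=41.28
t=2.40: R=52.32 P=33.58 A=41.23
t=3.20: R=54.08 P=35.47 A=41.17
t=4.00: R=55.86 P=37.36 A=41.12
t=4.80: R=57.65 P=39.26 A=41.07
t=5.60: R=59.44 P=41.17 A=41.02
t=6.40: R=61.25 P=43.09 A=40.97
t=7.20: R=63.06 P=45.01 A=40.92
At T=7.2: R=63.06 P=45.01 A=40.92; the largest is R.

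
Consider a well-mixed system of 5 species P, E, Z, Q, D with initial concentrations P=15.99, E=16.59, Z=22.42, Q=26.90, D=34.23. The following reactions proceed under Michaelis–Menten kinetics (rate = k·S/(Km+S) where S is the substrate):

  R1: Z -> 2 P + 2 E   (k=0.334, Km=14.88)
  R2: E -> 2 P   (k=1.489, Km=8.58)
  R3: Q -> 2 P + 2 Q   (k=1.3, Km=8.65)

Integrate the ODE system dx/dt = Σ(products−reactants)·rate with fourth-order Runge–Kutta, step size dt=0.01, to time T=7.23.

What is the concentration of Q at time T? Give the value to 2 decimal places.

Q at T = 34.22

RK4 with dt=0.01: 723 steps to T=7.23. Trajectory (selected grid times):
t=0.00: P=15.99 E=16.59 Z=22.42 Q=26.90 D=34.23
t=0.80: P=19.45 E=16.13 Z=22.26 Q=27.69 D=34.23
t=1.61: P=22.95 E=15.67 Z=22.10 Q=28.49 D=34.23
t=2.41: P=26.40 E=15.22 Z=21.94 Q=29.30 D=34.23
t=3.21: P=29.85 E=14.78 Z=21.78 Q=30.10 D=34.23
t=4.02: P=33.33 E=14.35 Z=21.62 Q=30.92 D=34.23
t=4.82: P=36.76 E=13.92 Z=21.46 Q=31.74 D=34.23
t=5.62: P=40.18 E=13.50 Z=21.30 Q=32.56 D=34.23
t=6.43: P=43.63 E=13.09 Z=21.14 Q=33.39 D=34.23
t=7.23: P=47.03 E=12.69 Z=20.99 Q=34.22 D=34.23
Read off Q at T=7.23: 34.22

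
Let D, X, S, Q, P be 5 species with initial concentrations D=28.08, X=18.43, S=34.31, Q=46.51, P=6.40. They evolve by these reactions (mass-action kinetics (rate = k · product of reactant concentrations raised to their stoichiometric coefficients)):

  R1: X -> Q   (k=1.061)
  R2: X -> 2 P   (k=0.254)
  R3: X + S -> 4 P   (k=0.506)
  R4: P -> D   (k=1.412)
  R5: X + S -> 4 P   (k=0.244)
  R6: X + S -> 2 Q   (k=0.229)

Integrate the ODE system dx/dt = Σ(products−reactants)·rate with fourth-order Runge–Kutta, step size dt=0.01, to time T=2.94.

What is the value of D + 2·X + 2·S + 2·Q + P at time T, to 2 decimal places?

Value at T = 232.98

Check how each reaction changes W = D + 2·X + 2·S + 2·Q + P (weight of products minus weight of reactants):
R1: X -> Q: (2·1) − (2·1) = 2 − 2 = 0
R2: X -> 2 P: (1·2) − (2·1) = 2 − 2 = 0
R3: X + S -> 4 P: (1·4) − (2·1 + 2·1) = 4 − 4 = 0
R4: P -> D: (1·1) − (1·1) = 1 − 1 = 0
R5: X + S -> 4 P: (1·4) − (2·1 + 2·1) = 4 − 4 = 0
R6: X + S -> 2 Q: (2·2) − (2·1 + 2·1) = 4 − 4 = 0
Every reaction leaves W unchanged, so W is conserved and no simulation is needed: W(T) = W(0) = 28.08 + 2·18.43 + 2·34.31 + 2·46.51 + 6.40 = 232.98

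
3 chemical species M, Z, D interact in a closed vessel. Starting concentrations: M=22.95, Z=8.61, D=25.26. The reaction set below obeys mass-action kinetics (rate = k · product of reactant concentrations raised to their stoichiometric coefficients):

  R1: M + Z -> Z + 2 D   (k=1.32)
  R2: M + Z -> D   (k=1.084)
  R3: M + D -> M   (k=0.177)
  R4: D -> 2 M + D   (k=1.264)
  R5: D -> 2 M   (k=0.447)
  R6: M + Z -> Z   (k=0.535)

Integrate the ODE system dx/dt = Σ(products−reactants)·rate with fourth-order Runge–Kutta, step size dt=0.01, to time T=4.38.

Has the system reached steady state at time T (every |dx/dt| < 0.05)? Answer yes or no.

Steady state at T: yes

RK4 with dt=0.01: 438 steps to T=4.38. Trajectory (selected grid times):
t=0.00: M=22.95 Z=8.61 D=25.26
t=0.49: M=38.00 Z=0.00 D=4.86
t=0.97: M=40.20 Z=0.00 D=0.14
t=1.46: M=40.26 Z=0.00 D=0.00
t=1.95: M=40.26 Z=0.00 D=0.00
t=2.43: M=40.26 Z=0.00 D=0.00
t=2.92: M=40.26 Z=0.00 D=0.00
t=3.41: M=40.26 Z=0.00 D=0.00
t=3.89: M=40.26 Z=0.00 D=0.00
t=4.38: M=40.26 Z=0.00 D=0.00
Rates at T: R1=0.0000, R2=0.0000, R3=0.0000, R4=0.0000, R5=0.0000, R6=0.0000
dx/dt at T (Σ net stoichiometry × rate): M=+0.0000, Z=-0.0000, D=-0.0000
Largest |dx/dt| is |-0.0000| (D) < 0.05 → steady.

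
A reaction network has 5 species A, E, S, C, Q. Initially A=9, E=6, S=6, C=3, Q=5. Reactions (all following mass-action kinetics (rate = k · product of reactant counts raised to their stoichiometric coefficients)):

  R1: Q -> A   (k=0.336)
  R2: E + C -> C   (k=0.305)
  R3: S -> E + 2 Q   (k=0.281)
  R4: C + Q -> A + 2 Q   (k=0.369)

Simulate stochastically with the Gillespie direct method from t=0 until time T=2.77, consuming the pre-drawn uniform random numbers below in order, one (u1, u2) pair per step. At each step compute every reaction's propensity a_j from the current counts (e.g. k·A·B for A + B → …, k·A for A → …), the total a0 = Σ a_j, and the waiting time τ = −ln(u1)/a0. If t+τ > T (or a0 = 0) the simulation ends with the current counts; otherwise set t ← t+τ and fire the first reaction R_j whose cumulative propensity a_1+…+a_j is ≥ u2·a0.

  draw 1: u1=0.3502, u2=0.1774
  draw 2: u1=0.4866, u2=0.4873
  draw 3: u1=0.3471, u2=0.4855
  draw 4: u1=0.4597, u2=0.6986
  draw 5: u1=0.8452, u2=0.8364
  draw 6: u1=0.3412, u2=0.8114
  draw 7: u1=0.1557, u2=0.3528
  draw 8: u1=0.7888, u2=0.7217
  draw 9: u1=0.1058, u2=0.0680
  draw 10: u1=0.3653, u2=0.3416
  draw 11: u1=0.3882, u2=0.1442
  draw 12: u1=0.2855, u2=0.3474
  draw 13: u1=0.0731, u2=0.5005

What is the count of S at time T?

t=0.000: A=9 E=6 S=6 C=3 Q=5
Draw 1: a1=1.680, a2=5.490, a3=1.686, a4=5.535, a0=14.391; τ=−ln(0.3502)/14.391=0.073 → t=0.073; u2·a0=0.1774·14.391=2.553; a1=1.680 < 2.553 ≤ a1+a2=7.170 → R2 fires; A=9 E=5 S=6 C=3 Q=5
Draw 2: a1=1.680, a2=4.575, a3=1.686, a4=5.535, a0=13.476; τ=−ln(0.4866)/13.476=0.053 → t=0.126; u2·a0=0.4873·13.476=6.567; a1+a2=6.255 < 6.567 ≤ a1+…+a3=7.941 → R3 fires; A=9 E=6 S=5 C=3 Q=7
Draw 3: a1=2.352, a2=5.490, a3=1.405, a4=7.749, a0=16.996; τ=−ln(0.3471)/16.996=0.062 → t=0.189; u2·a0=0.4855·16.996=8.252; a1+a2=7.842 < 8.252 ≤ a1+…+a3=9.247 → R3 fires; A=9 E=7 S=4 C=3 Q=9
Draw 4: a1=3.024, a2=6.405, a3=1.124, a4=9.963, a0=20.516; τ=−ln(0.4597)/20.516=0.038 → t=0.227; u2·a0=0.6986·20.516=14.332; a1+…+a3=10.553 < 14.332 ≤ a1+…+a4=20.516 → R4 fires; A=10 E=7 S=4 C=2 Q=10
Draw 5: a1=3.360, a2=4.270, a3=1.124, a4=7.380, a0=16.134; τ=−ln(0.8452)/16.134=0.010 → t=0.237; u2·a0=0.8364·16.134=13.494; a1+…+a3=8.754 < 13.494 ≤ a1+…+a4=16.134 → R4 fires; A=11 E=7 S=4 C=1 Q=11
Draw 6: a1=3.696, a2=2.135, a3=1.124, a4=4.059, a0=11.014; τ=−ln(0.3412)/11.014=0.098 → t=0.335; u2·a0=0.8114·11.014=8.937; a1+…+a3=6.955 < 8.937 ≤ a1+…+a4=11.014 → R4 fires; A=12 E=7 S=4 C=0 Q=12
Draw 7: a1=4.032, a2=0.000, a3=1.124, a4=0.000, a0=5.156; τ=−ln(0.1557)/5.156=0.361 → t=0.695; u2·a0=0.3528·5.156=1.819 ≤ a1=4.032 → R1 fires; A=13 E=7 S=4 C=0 Q=11
Draw 8: a1=3.696, a2=0.000, a3=1.124, a4=0.000, a0=4.820; τ=−ln(0.7888)/4.820=0.049 → t=0.744; u2·a0=0.7217·4.820=3.479 ≤ a1=3.696 → R1 fires; A=14 E=7 S=4 C=0 Q=10
Draw 9: a1=3.360, a2=0.000, a3=1.124, a4=0.000, a0=4.484; τ=−ln(0.1058)/4.484=0.501 → t=1.245; u2·a0=0.0680·4.484=0.305 ≤ a1=3.360 → R1 fires; A=15 E=7 S=4 C=0 Q=9
Draw 10: a1=3.024, a2=0.000, a3=1.124, a4=0.000, a0=4.148; τ=−ln(0.3653)/4.148=0.243 → t=1.488; u2·a0=0.3416·4.148=1.417 ≤ a1=3.024 → R1 fires; A=16 E=7 S=4 C=0 Q=8
Draw 11: a1=2.688, a2=0.000, a3=1.124, a4=0.000, a0=3.812; τ=−ln(0.3882)/3.812=0.248 → t=1.736; u2·a0=0.1442·3.812=0.550 ≤ a1=2.688 → R1 fires; A=17 E=7 S=4 C=0 Q=7
Draw 12: a1=2.352, a2=0.000, a3=1.124, a4=0.000, a0=3.476; τ=−ln(0.2855)/3.476=0.361 → t=2.097; u2·a0=0.3474·3.476=1.208 ≤ a1=2.352 → R1 fires; A=18 E=7 S=4 C=0 Q=6
Draw 13: a1=2.016, a2=0.000, a3=1.124, a4=0.000, a0=3.140; τ=−ln(0.0731)/3.140=0.833 → t=2.930 > T=2.77: stop.
Read off S at T=2.77: 4

S at T = 4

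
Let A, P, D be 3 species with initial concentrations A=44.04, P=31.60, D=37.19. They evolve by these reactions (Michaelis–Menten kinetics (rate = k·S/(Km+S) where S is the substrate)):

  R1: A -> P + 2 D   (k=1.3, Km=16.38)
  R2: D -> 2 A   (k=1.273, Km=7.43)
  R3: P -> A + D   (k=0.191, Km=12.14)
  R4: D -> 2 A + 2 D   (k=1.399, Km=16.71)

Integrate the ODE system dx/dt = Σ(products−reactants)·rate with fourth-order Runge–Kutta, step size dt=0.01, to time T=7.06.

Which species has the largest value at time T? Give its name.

RK4 with dt=0.01: 706 steps to T=7.06. Trajectory (selected grid times):
t=0.00: A=44.04 P=31.60 D=37.19
t=0.78: A=46.58 P=32.24 D=38.71
t=1.57: A=49.17 P=32.89 D=40.29
t=2.35: A=51.75 P=33.55 D=41.86
t=3.14: A=54.37 P=34.22 D=43.48
t=3.92: A=56.99 P=34.90 D=45.10
t=4.71: A=59.65 P=35.58 D=46.76
t=5.49: A=62.29 P=36.27 D=48.42
t=6.28: A=64.99 P=36.98 D=50.11
t=7.06: A=67.66 P=37.68 D=51.81
At T=7.06: A=67.66 P=37.68 D=51.81; the largest is A.

Dominant species at T: A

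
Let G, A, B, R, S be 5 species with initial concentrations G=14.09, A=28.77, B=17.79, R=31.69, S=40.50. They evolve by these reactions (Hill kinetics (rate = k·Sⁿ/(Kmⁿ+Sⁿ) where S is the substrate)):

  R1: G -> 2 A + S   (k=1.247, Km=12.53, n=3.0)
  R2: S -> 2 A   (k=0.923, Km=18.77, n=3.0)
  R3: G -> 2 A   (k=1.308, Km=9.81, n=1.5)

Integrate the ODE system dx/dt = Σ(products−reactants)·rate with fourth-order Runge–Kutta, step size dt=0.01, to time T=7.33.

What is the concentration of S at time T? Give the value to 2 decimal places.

S at T = 37.31

RK4 with dt=0.01: 733 steps to T=7.33. Trajectory (selected grid times):
t=0.00: G=14.09 A=28.77 B=17.79 R=31.69 S=40.50
t=0.81: G=12.88 A=32.56 B=17.79 R=31.69 S=40.38
t=1.63: G=11.75 A=36.18 B=17.79 R=31.69 S=40.19
t=2.44: G=10.75 A=39.55 B=17.79 R=31.69 S=39.94
t=3.26: G=9.83 A=42.75 B=17.79 R=31.69 S=39.61
t=4.07: G=9.01 A=45.73 B=17.79 R=31.69 S=39.24
t=4.89: G=8.28 A=48.57 B=17.79 R=31.69 S=38.81
t=5.70: G=7.62 A=51.21 B=17.79 R=31.69 S=38.35
t=6.52: G=7.03 A=53.75 B=17.79 R=31.69 S=37.84
t=7.33: G=6.51 A=56.12 B=17.79 R=31.69 S=37.31
Read off S at T=7.33: 37.31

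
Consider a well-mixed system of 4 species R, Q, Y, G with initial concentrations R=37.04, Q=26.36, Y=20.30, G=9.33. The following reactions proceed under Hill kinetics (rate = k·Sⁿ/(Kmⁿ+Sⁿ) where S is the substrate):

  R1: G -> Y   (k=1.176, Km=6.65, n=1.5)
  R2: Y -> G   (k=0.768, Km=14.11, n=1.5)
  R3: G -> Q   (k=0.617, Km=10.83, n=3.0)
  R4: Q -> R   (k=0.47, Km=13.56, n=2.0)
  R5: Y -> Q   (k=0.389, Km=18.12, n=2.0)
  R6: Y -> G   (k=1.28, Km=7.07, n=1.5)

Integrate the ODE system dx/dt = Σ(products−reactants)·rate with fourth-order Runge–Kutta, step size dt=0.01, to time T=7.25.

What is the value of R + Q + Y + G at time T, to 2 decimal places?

Check how each reaction changes W = R + Q + Y + G (weight of products minus weight of reactants):
R1: G -> Y: (1·1) − (1·1) = 1 − 1 = 0
R2: Y -> G: (1·1) − (1·1) = 1 − 1 = 0
R3: G -> Q: (1·1) − (1·1) = 1 − 1 = 0
R4: Q -> R: (1·1) − (1·1) = 1 − 1 = 0
R5: Y -> Q: (1·1) − (1·1) = 1 − 1 = 0
R6: Y -> G: (1·1) − (1·1) = 1 − 1 = 0
Every reaction leaves W unchanged, so W is conserved and no simulation is needed: W(T) = W(0) = 37.04 + 26.36 + 20.30 + 9.33 = 93.03

Value at T = 93.03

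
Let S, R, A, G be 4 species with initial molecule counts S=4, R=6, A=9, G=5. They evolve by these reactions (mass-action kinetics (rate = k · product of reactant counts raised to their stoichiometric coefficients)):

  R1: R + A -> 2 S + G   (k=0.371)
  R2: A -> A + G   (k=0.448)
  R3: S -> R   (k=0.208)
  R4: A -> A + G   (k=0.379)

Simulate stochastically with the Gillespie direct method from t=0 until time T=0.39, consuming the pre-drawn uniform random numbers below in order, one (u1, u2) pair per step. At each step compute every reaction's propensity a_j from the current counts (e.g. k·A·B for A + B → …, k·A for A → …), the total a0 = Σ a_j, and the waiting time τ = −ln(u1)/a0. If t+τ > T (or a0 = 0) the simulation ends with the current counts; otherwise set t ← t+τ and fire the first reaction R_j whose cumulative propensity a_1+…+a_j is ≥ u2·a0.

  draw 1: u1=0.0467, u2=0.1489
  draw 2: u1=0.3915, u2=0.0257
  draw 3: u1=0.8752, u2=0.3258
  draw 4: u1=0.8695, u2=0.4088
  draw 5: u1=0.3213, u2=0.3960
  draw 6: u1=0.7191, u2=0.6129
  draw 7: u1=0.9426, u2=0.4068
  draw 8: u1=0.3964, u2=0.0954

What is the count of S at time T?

S at T = 13

t=0.000: S=4 R=6 A=9 G=5
Draw 1: a1=20.034, a2=4.032, a3=0.832, a4=3.411, a0=28.309; τ=−ln(0.0467)/28.309=0.108 → t=0.108; u2·a0=0.1489·28.309=4.215 ≤ a1=20.034 → R1 fires; S=6 R=5 A=8 G=6
Draw 2: a1=14.840, a2=3.584, a3=1.248, a4=3.032, a0=22.704; τ=−ln(0.3915)/22.704=0.041 → t=0.150; u2·a0=0.0257·22.704=0.583 ≤ a1=14.840 → R1 fires; S=8 R=4 A=7 G=7
Draw 3: a1=10.388, a2=3.136, a3=1.664, a4=2.653, a0=17.841; τ=−ln(0.8752)/17.841=0.007 → t=0.157; u2·a0=0.3258·17.841=5.813 ≤ a1=10.388 → R1 fires; S=10 R=3 A=6 G=8
Draw 4: a1=6.678, a2=2.688, a3=2.080, a4=2.274, a0=13.720; τ=−ln(0.8695)/13.720=0.010 → t=0.167; u2·a0=0.4088·13.720=5.609 ≤ a1=6.678 → R1 fires; S=12 R=2 A=5 G=9
Draw 5: a1=3.710, a2=2.240, a3=2.496, a4=1.895, a0=10.341; τ=−ln(0.3213)/10.341=0.110 → t=0.277; u2·a0=0.3960·10.341=4.095; a1=3.710 < 4.095 ≤ a1+a2=5.950 → R2 fires; S=12 R=2 A=5 G=10
Draw 6: a1=3.710, a2=2.240, a3=2.496, a4=1.895, a0=10.341; τ=−ln(0.7191)/10.341=0.032 → t=0.309; u2·a0=0.6129·10.341=6.338; a1+a2=5.950 < 6.338 ≤ a1+…+a3=8.446 → R3 fires; S=11 R=3 A=5 G=10
Draw 7: a1=5.565, a2=2.240, a3=2.288, a4=1.895, a0=11.988; τ=−ln(0.9426)/11.988=0.005 → t=0.314; u2·a0=0.4068·11.988=4.877 ≤ a1=5.565 → R1 fires; S=13 R=2 A=4 G=11
Draw 8: a1=2.968, a2=1.792, a3=2.704, a4=1.516, a0=8.980; τ=−ln(0.3964)/8.980=0.103 → t=0.417 > T=0.39: stop.
Read off S at T=0.39: 13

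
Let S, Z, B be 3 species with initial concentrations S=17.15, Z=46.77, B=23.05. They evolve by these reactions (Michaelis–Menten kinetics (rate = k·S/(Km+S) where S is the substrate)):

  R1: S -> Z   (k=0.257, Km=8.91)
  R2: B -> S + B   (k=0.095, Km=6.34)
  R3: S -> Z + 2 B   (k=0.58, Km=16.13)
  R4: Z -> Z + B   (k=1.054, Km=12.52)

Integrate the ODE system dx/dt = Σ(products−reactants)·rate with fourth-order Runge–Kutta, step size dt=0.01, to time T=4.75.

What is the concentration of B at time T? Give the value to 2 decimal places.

RK4 with dt=0.01: 475 steps to T=4.75. Trajectory (selected grid times):
t=0.00: S=17.15 Z=46.77 B=23.05
t=0.53: S=16.94 Z=47.02 B=23.81
t=1.06: S=16.74 Z=47.26 B=24.56
t=1.58: S=16.54 Z=47.50 B=25.30
t=2.11: S=16.33 Z=47.75 B=26.05
t=2.64: S=16.13 Z=47.99 B=26.81
t=3.17: S=15.93 Z=48.23 B=27.56
t=3.69: S=15.74 Z=48.46 B=28.29
t=4.22: S=15.54 Z=48.70 B=29.04
t=4.75: S=15.34 Z=48.94 B=29.78
Read off B at T=4.75: 29.78

B at T = 29.78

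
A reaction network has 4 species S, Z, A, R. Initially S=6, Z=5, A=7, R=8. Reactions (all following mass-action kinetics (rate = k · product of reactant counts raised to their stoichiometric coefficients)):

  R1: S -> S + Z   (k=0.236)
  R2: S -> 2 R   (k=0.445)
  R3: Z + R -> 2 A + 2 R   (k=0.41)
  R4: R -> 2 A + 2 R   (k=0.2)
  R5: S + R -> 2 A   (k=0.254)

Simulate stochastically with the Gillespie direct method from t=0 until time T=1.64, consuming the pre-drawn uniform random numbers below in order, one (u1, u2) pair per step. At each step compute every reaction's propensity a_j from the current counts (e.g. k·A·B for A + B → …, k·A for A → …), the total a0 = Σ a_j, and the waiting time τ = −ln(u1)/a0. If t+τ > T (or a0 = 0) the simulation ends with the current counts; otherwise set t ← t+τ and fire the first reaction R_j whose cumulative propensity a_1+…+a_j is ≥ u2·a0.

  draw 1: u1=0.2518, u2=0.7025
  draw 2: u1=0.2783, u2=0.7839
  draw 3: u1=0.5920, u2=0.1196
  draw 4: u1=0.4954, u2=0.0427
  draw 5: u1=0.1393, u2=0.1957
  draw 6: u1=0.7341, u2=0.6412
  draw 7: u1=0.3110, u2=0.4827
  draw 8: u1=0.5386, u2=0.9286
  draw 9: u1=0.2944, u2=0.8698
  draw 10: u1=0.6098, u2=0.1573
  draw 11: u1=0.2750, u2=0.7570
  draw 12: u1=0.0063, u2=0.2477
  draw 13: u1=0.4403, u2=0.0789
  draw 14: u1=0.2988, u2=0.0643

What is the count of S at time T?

t=0.000: S=6 Z=5 A=7 R=8
Draw 1: a1=1.416, a2=2.670, a3=16.400, a4=1.600, a5=12.192, a0=34.278; τ=−ln(0.2518)/34.278=0.040 → t=0.040; u2·a0=0.7025·34.278=24.080; a1+…+a4=22.086 < 24.080 ≤ a1+…+a5=34.278 → R5 fires; S=5 Z=5 A=9 R=7
Draw 2: a1=1.180, a2=2.225, a3=14.350, a4=1.400, a5=8.890, a0=28.045; τ=−ln(0.2783)/28.045=0.046 → t=0.086; u2·a0=0.7839·28.045=21.984; a1+…+a4=19.155 < 21.984 ≤ a1+…+a5=28.045 → R5 fires; S=4 Z=5 A=11 R=6
Draw 3: a1=0.944, a2=1.780, a3=12.300, a4=1.200, a5=6.096, a0=22.320; τ=−ln(0.5920)/22.320=0.023 → t=0.109; u2·a0=0.1196·22.320=2.669; a1=0.944 < 2.669 ≤ a1+a2=2.724 → R2 fires; S=3 Z=5 A=11 R=8
Draw 4: a1=0.708, a2=1.335, a3=16.400, a4=1.600, a5=6.096, a0=26.139; τ=−ln(0.4954)/26.139=0.027 → t=0.136; u2·a0=0.0427·26.139=1.116; a1=0.708 < 1.116 ≤ a1+a2=2.043 → R2 fires; S=2 Z=5 A=11 R=10
Draw 5: a1=0.472, a2=0.890, a3=20.500, a4=2.000, a5=5.080, a0=28.942; τ=−ln(0.1393)/28.942=0.068 → t=0.204; u2·a0=0.1957·28.942=5.664; a1+a2=1.362 < 5.664 ≤ a1+…+a3=21.862 → R3 fires; S=2 Z=4 A=13 R=11
Draw 6: a1=0.472, a2=0.890, a3=18.040, a4=2.200, a5=5.588, a0=27.190; τ=−ln(0.7341)/27.190=0.011 → t=0.216; u2·a0=0.6412·27.190=17.434; a1+a2=1.362 < 17.434 ≤ a1+…+a3=19.402 → R3 fires; S=2 Z=3 A=15 R=12
Draw 7: a1=0.472, a2=0.890, a3=14.760, a4=2.400, a5=6.096, a0=24.618; τ=−ln(0.3110)/24.618=0.047 → t=0.263; u2·a0=0.4827·24.618=11.883; a1+a2=1.362 < 11.883 ≤ a1+…+a3=16.122 → R3 fires; S=2 Z=2 A=17 R=13
Draw 8: a1=0.472, a2=0.890, a3=10.660, a4=2.600, a5=6.604, a0=21.226; τ=−ln(0.5386)/21.226=0.029 → t=0.292; u2·a0=0.9286·21.226=19.710; a1+…+a4=14.622 < 19.710 ≤ a1+…+a5=21.226 → R5 fires; S=1 Z=2 A=19 R=12
Draw 9: a1=0.236, a2=0.445, a3=9.840, a4=2.400, a5=3.048, a0=15.969; τ=−ln(0.2944)/15.969=0.077 → t=0.369; u2·a0=0.8698·15.969=13.890; a1+…+a4=12.921 < 13.890 ≤ a1+…+a5=15.969 → R5 fires; S=0 Z=2 A=21 R=11
Draw 10: a1=0.000, a2=0.000, a3=9.020, a4=2.200, a5=0.000, a0=11.220; τ=−ln(0.6098)/11.220=0.044 → t=0.413; u2·a0=0.1573·11.220=1.765; a1+a2=0.000 < 1.765 ≤ a1+…+a3=9.020 → R3 fires; S=0 Z=1 A=23 R=12
Draw 11: a1=0.000, a2=0.000, a3=4.920, a4=2.400, a5=0.000, a0=7.320; τ=−ln(0.2750)/7.320=0.176 → t=0.589; u2·a0=0.7570·7.320=5.541; a1+…+a3=4.920 < 5.541 ≤ a1+…+a4=7.320 → R4 fires; S=0 Z=1 A=25 R=13
Draw 12: a1=0.000, a2=0.000, a3=5.330, a4=2.600, a5=0.000, a0=7.930; τ=−ln(0.0063)/7.930=0.639 → t=1.228; u2·a0=0.2477·7.930=1.964; a1+a2=0.000 < 1.964 ≤ a1+…+a3=5.330 → R3 fires; S=0 Z=0 A=27 R=14
Draw 13: a1=0.000, a2=0.000, a3=0.000, a4=2.800, a5=0.000, a0=2.800; τ=−ln(0.4403)/2.800=0.293 → t=1.521; u2·a0=0.0789·2.800=0.221; a1+…+a3=0.000 < 0.221 ≤ a1+…+a4=2.800 → R4 fires; S=0 Z=0 A=29 R=15
Draw 14: a1=0.000, a2=0.000, a3=0.000, a4=3.000, a5=0.000, a0=3.000; τ=−ln(0.2988)/3.000=0.403 → t=1.924 > T=1.64: stop.
Read off S at T=1.64: 0

S at T = 0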